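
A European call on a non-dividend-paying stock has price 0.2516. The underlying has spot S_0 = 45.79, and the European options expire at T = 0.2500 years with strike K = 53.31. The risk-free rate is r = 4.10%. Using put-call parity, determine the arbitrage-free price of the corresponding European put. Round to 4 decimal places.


Put-call parity: C - P = S_0 * exp(-qT) - K * exp(-rT).
S_0 * exp(-qT) = 45.7900 * 1.00000000 = 45.79000000
K * exp(-rT) = 53.3100 * 0.98980235 = 52.76636340
P = C - S*exp(-qT) + K*exp(-rT)
P = 0.2516 - 45.79000000 + 52.76636340 = 7.2280

Answer: Put price = 7.2280


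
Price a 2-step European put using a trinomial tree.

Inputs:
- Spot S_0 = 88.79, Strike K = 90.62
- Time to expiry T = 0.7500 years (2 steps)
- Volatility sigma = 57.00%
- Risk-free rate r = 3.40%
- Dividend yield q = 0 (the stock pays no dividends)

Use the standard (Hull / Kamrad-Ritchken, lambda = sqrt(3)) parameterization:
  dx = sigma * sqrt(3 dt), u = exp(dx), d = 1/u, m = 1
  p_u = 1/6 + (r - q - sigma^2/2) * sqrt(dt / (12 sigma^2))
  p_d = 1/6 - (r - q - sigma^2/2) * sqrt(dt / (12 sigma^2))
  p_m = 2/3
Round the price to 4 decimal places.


dt = T/N = 0.375000; dx = sigma*sqrt(3*dt) = 0.604576
u = exp(dx) = 1.830476; d = 1/u = 0.546306
p_u = 0.126830, p_m = 0.666667, p_d = 0.206503
Discount per step: exp(-r*dt) = 0.987331
Stock lattice S(k, j) with j the centered position index:
  k=0: S(0,+0) = 88.7900
  k=1: S(1,-1) = 48.5065; S(1,+0) = 88.7900; S(1,+1) = 162.5280
  k=2: S(2,-2) = 26.4994; S(2,-1) = 48.5065; S(2,+0) = 88.7900; S(2,+1) = 162.5280; S(2,+2) = 297.5037
Terminal payoffs V(N, j) = max(K - S_T, 0):
  V(2,-2) = 64.120617; V(2,-1) = 42.113504; V(2,+0) = 1.830000; V(2,+1) = 0.000000; V(2,+2) = 0.000000
Backward induction: V(k, j) = exp(-r*dt) * [p_u * V(k+1, j+1) + p_m * V(k+1, j) + p_d * V(k+1, j-1)]
  V(1,-1) = exp(-r*dt) * [p_u*1.830000 + p_m*42.113504 + p_d*64.120617] = 41.022511
  V(1,+0) = exp(-r*dt) * [p_u*0.000000 + p_m*1.830000 + p_d*42.113504] = 9.790950
  V(1,+1) = exp(-r*dt) * [p_u*0.000000 + p_m*0.000000 + p_d*1.830000] = 0.373114
  V(0,+0) = exp(-r*dt) * [p_u*0.373114 + p_m*9.790950 + p_d*41.022511] = 14.855294

Answer: Price = V(0,0) = 14.8553


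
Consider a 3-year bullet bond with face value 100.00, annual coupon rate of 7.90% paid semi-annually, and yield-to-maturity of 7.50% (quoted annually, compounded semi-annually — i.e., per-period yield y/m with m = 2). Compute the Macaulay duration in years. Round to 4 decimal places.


Answer: Macaulay duration = 2.7307 years

Derivation:
Coupon per period c = face * coupon_rate / m = 3.950000
Periods per year m = 2; per-period yield y/m = 0.037500
Number of cashflows N = 6
Cashflows (t years, CF_t, discount factor 1/(1+y/m)^(m*t), PV):
  t = 0.5000: CF_t = 3.950000, DF = 0.963855, PV = 3.807229
  t = 1.0000: CF_t = 3.950000, DF = 0.929017, PV = 3.669618
  t = 1.5000: CF_t = 3.950000, DF = 0.895438, PV = 3.536981
  t = 2.0000: CF_t = 3.950000, DF = 0.863073, PV = 3.409139
  t = 2.5000: CF_t = 3.950000, DF = 0.831878, PV = 3.285917
  t = 3.0000: CF_t = 103.950000, DF = 0.801810, PV = 83.348130
Price P = sum_t PV_t = 101.057014
Macaulay numerator sum_t t * PV_t:
  t * PV_t at t = 0.5000: 1.903614
  t * PV_t at t = 1.0000: 3.669618
  t * PV_t at t = 1.5000: 5.305472
  t * PV_t at t = 2.0000: 6.818277
  t * PV_t at t = 2.5000: 8.214792
  t * PV_t at t = 3.0000: 250.044391
Macaulay duration D = (sum_t t * PV_t) / P = 275.956165 / 101.057014 = 2.730698


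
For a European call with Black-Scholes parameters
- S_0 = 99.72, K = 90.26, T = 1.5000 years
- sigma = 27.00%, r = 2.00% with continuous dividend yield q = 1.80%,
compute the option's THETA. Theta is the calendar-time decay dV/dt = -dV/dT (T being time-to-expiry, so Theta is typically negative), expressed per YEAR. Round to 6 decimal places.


Answer: Theta = -3.595331

Derivation:
d1 = 0.4758265803; d2 = 0.1451454650
phi(d1) = 0.3562423574; exp(-qT) = 0.9733612415; exp(-rT) = 0.9704455335
Theta = -S*exp(-qT)*phi(d1)*sigma/(2*sqrt(T)) - r*K*exp(-rT)*N(d2) + q*S*exp(-qT)*N(d1)
N(d1) = 0.6829010342; N(d2) = 0.5577019888; sqrt(T) = 1.2247448714
Term 1 = -99.7200 * 0.9733612415 * 0.3562423574 * 0.2700 / (2 * 1.2247448714) = -3.8114481298
Term 2 = -0.0200 * 90.2600 * 0.9704455335 * 0.5577019888 = -0.9770092682
Term 3 = 0.0180 * 99.7200 * 0.9733612415 * 0.6829010342 = 1.1931267819
Theta = -3.8114481298 + (-0.9770092682) + (1.1931267819) = -3.595331


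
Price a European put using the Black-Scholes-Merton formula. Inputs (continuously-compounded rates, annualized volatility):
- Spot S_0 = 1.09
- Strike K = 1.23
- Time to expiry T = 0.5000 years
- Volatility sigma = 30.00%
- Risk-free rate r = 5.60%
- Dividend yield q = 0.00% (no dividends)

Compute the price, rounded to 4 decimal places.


d1 = (ln(S/K) + (r - q + 0.5*sigma^2) * T) / (sigma * sqrt(T)) = -0.33156931
d2 = d1 - sigma * sqrt(T) = -0.54370135
exp(-rT) = 0.97238837; exp(-qT) = 1.00000000
P = K * exp(-rT) * N(-d2) - S_0 * exp(-qT) * N(-d1)
N(-d1) = 0.62989275; N(-d2) = 0.70667650
P = 1.2300 * 0.97238837 * 0.70667650 - 1.0900 * 1.00000000 * 0.62989275 = 0.1586

Answer: Price = 0.1586


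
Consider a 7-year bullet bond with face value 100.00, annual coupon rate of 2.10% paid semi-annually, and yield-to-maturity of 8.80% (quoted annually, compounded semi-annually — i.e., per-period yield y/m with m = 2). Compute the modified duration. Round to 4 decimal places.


Answer: Modified duration = 6.1368

Derivation:
Coupon per period c = face * coupon_rate / m = 1.050000
Periods per year m = 2; per-period yield y/m = 0.044000
Number of cashflows N = 14
Cashflows (t years, CF_t, discount factor 1/(1+y/m)^(m*t), PV):
  t = 0.5000: CF_t = 1.050000, DF = 0.957854, PV = 1.005747
  t = 1.0000: CF_t = 1.050000, DF = 0.917485, PV = 0.963359
  t = 1.5000: CF_t = 1.050000, DF = 0.878817, PV = 0.922758
  t = 2.0000: CF_t = 1.050000, DF = 0.841779, PV = 0.883868
  t = 2.5000: CF_t = 1.050000, DF = 0.806302, PV = 0.846617
  t = 3.0000: CF_t = 1.050000, DF = 0.772320, PV = 0.810935
  t = 3.5000: CF_t = 1.050000, DF = 0.739770, PV = 0.776758
  t = 4.0000: CF_t = 1.050000, DF = 0.708592, PV = 0.744021
  t = 4.5000: CF_t = 1.050000, DF = 0.678728, PV = 0.712664
  t = 5.0000: CF_t = 1.050000, DF = 0.650122, PV = 0.682628
  t = 5.5000: CF_t = 1.050000, DF = 0.622722, PV = 0.653859
  t = 6.0000: CF_t = 1.050000, DF = 0.596477, PV = 0.626301
  t = 6.5000: CF_t = 1.050000, DF = 0.571339, PV = 0.599905
  t = 7.0000: CF_t = 101.050000, DF = 0.547259, PV = 55.300535
Price P = sum_t PV_t = 65.529957
First compute Macaulay numerator sum_t t * PV_t:
  t * PV_t at t = 0.5000: 0.502874
  t * PV_t at t = 1.0000: 0.963359
  t * PV_t at t = 1.5000: 1.384137
  t * PV_t at t = 2.0000: 1.767736
  t * PV_t at t = 2.5000: 2.116542
  t * PV_t at t = 3.0000: 2.432806
  t * PV_t at t = 3.5000: 2.718653
  t * PV_t at t = 4.0000: 2.976085
  t * PV_t at t = 4.5000: 3.206988
  t * PV_t at t = 5.0000: 3.413142
  t * PV_t at t = 5.5000: 3.596222
  t * PV_t at t = 6.0000: 3.757808
  t * PV_t at t = 6.5000: 3.899386
  t * PV_t at t = 7.0000: 387.103748
Macaulay duration D = 419.839485 / 65.529957 = 6.406833
Modified duration = D / (1 + y/m) = 6.406833 / (1 + 0.044000) = 6.136813


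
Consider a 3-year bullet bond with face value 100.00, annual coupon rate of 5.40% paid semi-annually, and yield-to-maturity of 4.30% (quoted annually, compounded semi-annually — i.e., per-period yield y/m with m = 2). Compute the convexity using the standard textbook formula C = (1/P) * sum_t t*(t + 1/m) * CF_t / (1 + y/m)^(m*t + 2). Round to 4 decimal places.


Answer: Convexity = 9.2291

Derivation:
Coupon per period c = face * coupon_rate / m = 2.700000
Periods per year m = 2; per-period yield y/m = 0.021500
Number of cashflows N = 6
Cashflows (t years, CF_t, discount factor 1/(1+y/m)^(m*t), PV):
  t = 0.5000: CF_t = 2.700000, DF = 0.978953, PV = 2.643172
  t = 1.0000: CF_t = 2.700000, DF = 0.958348, PV = 2.587540
  t = 1.5000: CF_t = 2.700000, DF = 0.938177, PV = 2.533079
  t = 2.0000: CF_t = 2.700000, DF = 0.918431, PV = 2.479764
  t = 2.5000: CF_t = 2.700000, DF = 0.899100, PV = 2.427571
  t = 3.0000: CF_t = 102.700000, DF = 0.880177, PV = 90.394128
Price P = sum_t PV_t = 103.065252
Convexity numerator sum_t t*(t + 1/m) * CF_t / (1+y/m)^(m*t + 2):
  t = 0.5000: term = 1.266539
  t = 1.0000: term = 3.719645
  t = 1.5000: term = 7.282712
  t = 2.0000: term = 11.882383
  t = 2.5000: term = 17.448433
  t = 3.0000: term = 909.604866
Convexity = (1/P) * sum = 951.204579 / 103.065252 = 9.229149


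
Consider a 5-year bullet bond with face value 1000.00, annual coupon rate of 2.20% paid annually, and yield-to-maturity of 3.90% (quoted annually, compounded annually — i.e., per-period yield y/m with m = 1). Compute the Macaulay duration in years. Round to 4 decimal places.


Coupon per period c = face * coupon_rate / m = 22.000000
Periods per year m = 1; per-period yield y/m = 0.039000
Number of cashflows N = 5
Cashflows (t years, CF_t, discount factor 1/(1+y/m)^(m*t), PV):
  t = 1.0000: CF_t = 22.000000, DF = 0.962464, PV = 21.174206
  t = 2.0000: CF_t = 22.000000, DF = 0.926337, PV = 20.379409
  t = 3.0000: CF_t = 22.000000, DF = 0.891566, PV = 19.614446
  t = 4.0000: CF_t = 22.000000, DF = 0.858100, PV = 18.878196
  t = 5.0000: CF_t = 1022.000000, DF = 0.825890, PV = 844.059686
Price P = sum_t PV_t = 924.105943
Macaulay numerator sum_t t * PV_t:
  t * PV_t at t = 1.0000: 21.174206
  t * PV_t at t = 2.0000: 40.758818
  t * PV_t at t = 3.0000: 58.843337
  t * PV_t at t = 4.0000: 75.512784
  t * PV_t at t = 5.0000: 4220.298430
Macaulay duration D = (sum_t t * PV_t) / P = 4416.587575 / 924.105943 = 4.779309

Answer: Macaulay duration = 4.7793 years


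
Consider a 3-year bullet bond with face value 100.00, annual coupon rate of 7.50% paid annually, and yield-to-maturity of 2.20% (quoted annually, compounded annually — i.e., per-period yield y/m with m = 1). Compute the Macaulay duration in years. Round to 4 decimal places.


Coupon per period c = face * coupon_rate / m = 7.500000
Periods per year m = 1; per-period yield y/m = 0.022000
Number of cashflows N = 3
Cashflows (t years, CF_t, discount factor 1/(1+y/m)^(m*t), PV):
  t = 1.0000: CF_t = 7.500000, DF = 0.978474, PV = 7.338552
  t = 2.0000: CF_t = 7.500000, DF = 0.957411, PV = 7.180579
  t = 3.0000: CF_t = 107.500000, DF = 0.936801, PV = 100.706100
Price P = sum_t PV_t = 115.225231
Macaulay numerator sum_t t * PV_t:
  t * PV_t at t = 1.0000: 7.338552
  t * PV_t at t = 2.0000: 14.361158
  t * PV_t at t = 3.0000: 302.118300
Macaulay duration D = (sum_t t * PV_t) / P = 323.818010 / 115.225231 = 2.810305

Answer: Macaulay duration = 2.8103 years


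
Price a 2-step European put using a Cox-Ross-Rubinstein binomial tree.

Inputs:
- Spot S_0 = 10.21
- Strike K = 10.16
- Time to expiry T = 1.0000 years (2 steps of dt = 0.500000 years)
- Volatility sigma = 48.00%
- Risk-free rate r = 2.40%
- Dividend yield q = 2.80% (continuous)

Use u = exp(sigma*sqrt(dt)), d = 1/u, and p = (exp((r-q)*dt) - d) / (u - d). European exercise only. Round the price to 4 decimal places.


Answer: Price = V(0,0) = 1.6753

Derivation:
dt = T/N = 0.500000
u = exp(sigma*sqrt(dt)) = 1.404121; d = 1/u = 0.712189
p = (exp((r-q)*dt) - d) / (u - d) = 0.413065
Discount per step: exp(-r*dt) = 0.988072
Stock lattice S(k, i) with i counting down-moves:
  k=0: S(0,0) = 10.2100
  k=1: S(1,0) = 14.3361; S(1,1) = 7.2715
  k=2: S(2,0) = 20.1296; S(2,1) = 10.2100; S(2,2) = 5.1787
Terminal payoffs V(N, i) = max(K - S_T, 0):
  V(2,0) = 0.000000; V(2,1) = 0.000000; V(2,2) = 4.981346
Backward induction: V(k, i) = exp(-r*dt) * [p * V(k+1, i) + (1-p) * V(k+1, i+1)].
  V(1,0) = exp(-r*dt) * [p*0.000000 + (1-p)*0.000000] = 0.000000
  V(1,1) = exp(-r*dt) * [p*0.000000 + (1-p)*4.981346] = 2.888852
  V(0,0) = exp(-r*dt) * [p*0.000000 + (1-p)*2.888852] = 1.675343


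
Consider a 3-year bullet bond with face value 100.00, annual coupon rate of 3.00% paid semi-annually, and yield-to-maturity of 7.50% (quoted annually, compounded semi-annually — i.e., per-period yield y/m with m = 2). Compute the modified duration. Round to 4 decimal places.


Coupon per period c = face * coupon_rate / m = 1.500000
Periods per year m = 2; per-period yield y/m = 0.037500
Number of cashflows N = 6
Cashflows (t years, CF_t, discount factor 1/(1+y/m)^(m*t), PV):
  t = 0.5000: CF_t = 1.500000, DF = 0.963855, PV = 1.445783
  t = 1.0000: CF_t = 1.500000, DF = 0.929017, PV = 1.393526
  t = 1.5000: CF_t = 1.500000, DF = 0.895438, PV = 1.343158
  t = 2.0000: CF_t = 1.500000, DF = 0.863073, PV = 1.294610
  t = 2.5000: CF_t = 1.500000, DF = 0.831878, PV = 1.247817
  t = 3.0000: CF_t = 101.500000, DF = 0.801810, PV = 81.383696
Price P = sum_t PV_t = 88.108589
First compute Macaulay numerator sum_t t * PV_t:
  t * PV_t at t = 0.5000: 0.722892
  t * PV_t at t = 1.0000: 1.393526
  t * PV_t at t = 1.5000: 2.014736
  t * PV_t at t = 2.0000: 2.589219
  t * PV_t at t = 2.5000: 3.119541
  t * PV_t at t = 3.0000: 244.151088
Macaulay duration D = 253.991003 / 88.108589 = 2.882704
Modified duration = D / (1 + y/m) = 2.882704 / (1 + 0.037500) = 2.778510

Answer: Modified duration = 2.7785


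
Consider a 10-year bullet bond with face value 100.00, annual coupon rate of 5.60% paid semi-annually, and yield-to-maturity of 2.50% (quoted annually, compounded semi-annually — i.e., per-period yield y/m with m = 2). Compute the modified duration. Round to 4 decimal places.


Answer: Modified duration = 7.9813

Derivation:
Coupon per period c = face * coupon_rate / m = 2.800000
Periods per year m = 2; per-period yield y/m = 0.012500
Number of cashflows N = 20
Cashflows (t years, CF_t, discount factor 1/(1+y/m)^(m*t), PV):
  t = 0.5000: CF_t = 2.800000, DF = 0.987654, PV = 2.765432
  t = 1.0000: CF_t = 2.800000, DF = 0.975461, PV = 2.731291
  t = 1.5000: CF_t = 2.800000, DF = 0.963418, PV = 2.697571
  t = 2.0000: CF_t = 2.800000, DF = 0.951524, PV = 2.664268
  t = 2.5000: CF_t = 2.800000, DF = 0.939777, PV = 2.631376
  t = 3.0000: CF_t = 2.800000, DF = 0.928175, PV = 2.598890
  t = 3.5000: CF_t = 2.800000, DF = 0.916716, PV = 2.566805
  t = 4.0000: CF_t = 2.800000, DF = 0.905398, PV = 2.535116
  t = 4.5000: CF_t = 2.800000, DF = 0.894221, PV = 2.503818
  t = 5.0000: CF_t = 2.800000, DF = 0.883181, PV = 2.472907
  t = 5.5000: CF_t = 2.800000, DF = 0.872277, PV = 2.442377
  t = 6.0000: CF_t = 2.800000, DF = 0.861509, PV = 2.412224
  t = 6.5000: CF_t = 2.800000, DF = 0.850873, PV = 2.382444
  t = 7.0000: CF_t = 2.800000, DF = 0.840368, PV = 2.353031
  t = 7.5000: CF_t = 2.800000, DF = 0.829993, PV = 2.323981
  t = 8.0000: CF_t = 2.800000, DF = 0.819746, PV = 2.295290
  t = 8.5000: CF_t = 2.800000, DF = 0.809626, PV = 2.266953
  t = 9.0000: CF_t = 2.800000, DF = 0.799631, PV = 2.238966
  t = 9.5000: CF_t = 2.800000, DF = 0.789759, PV = 2.211324
  t = 10.0000: CF_t = 102.800000, DF = 0.780009, PV = 80.184879
Price P = sum_t PV_t = 127.278940
First compute Macaulay numerator sum_t t * PV_t:
  t * PV_t at t = 0.5000: 1.382716
  t * PV_t at t = 1.0000: 2.731291
  t * PV_t at t = 1.5000: 4.046357
  t * PV_t at t = 2.0000: 5.328536
  t * PV_t at t = 2.5000: 6.578439
  t * PV_t at t = 3.0000: 7.796669
  t * PV_t at t = 3.5000: 8.983816
  t * PV_t at t = 4.0000: 10.140463
  t * PV_t at t = 4.5000: 11.267181
  t * PV_t at t = 5.0000: 12.364533
  t * PV_t at t = 5.5000: 13.433073
  t * PV_t at t = 6.0000: 14.473344
  t * PV_t at t = 6.5000: 15.485883
  t * PV_t at t = 7.0000: 16.471215
  t * PV_t at t = 7.5000: 17.429857
  t * PV_t at t = 8.0000: 18.362318
  t * PV_t at t = 8.5000: 19.269099
  t * PV_t at t = 9.0000: 20.150692
  t * PV_t at t = 9.5000: 21.007580
  t * PV_t at t = 10.0000: 801.848788
Macaulay duration D = 1028.551850 / 127.278940 = 8.081084
Modified duration = D / (1 + y/m) = 8.081084 / (1 + 0.012500) = 7.981318


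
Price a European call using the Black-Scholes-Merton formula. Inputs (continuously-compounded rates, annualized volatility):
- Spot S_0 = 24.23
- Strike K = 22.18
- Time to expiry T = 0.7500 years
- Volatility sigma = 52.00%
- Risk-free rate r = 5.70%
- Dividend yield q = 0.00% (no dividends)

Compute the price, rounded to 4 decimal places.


Answer: Price = 5.7078

Derivation:
d1 = (ln(S/K) + (r - q + 0.5*sigma^2) * T) / (sigma * sqrt(T)) = 0.51639663
d2 = d1 - sigma * sqrt(T) = 0.06606342
exp(-rT) = 0.95815090; exp(-qT) = 1.00000000
C = S_0 * exp(-qT) * N(d1) - K * exp(-rT) * N(d2)
N(d1) = 0.69721129; N(d2) = 0.52633633
C = 24.2300 * 1.00000000 * 0.69721129 - 22.1800 * 0.95815090 * 0.52633633 = 5.7078


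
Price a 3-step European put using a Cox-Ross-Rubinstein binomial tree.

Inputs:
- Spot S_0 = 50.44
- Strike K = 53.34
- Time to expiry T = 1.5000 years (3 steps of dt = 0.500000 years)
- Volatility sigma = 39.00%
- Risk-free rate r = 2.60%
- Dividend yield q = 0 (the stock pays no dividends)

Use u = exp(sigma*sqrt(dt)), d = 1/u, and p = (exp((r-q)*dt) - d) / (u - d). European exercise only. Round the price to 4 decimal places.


Answer: Price = V(0,0) = 10.7449

Derivation:
dt = T/N = 0.500000
u = exp(sigma*sqrt(dt)) = 1.317547; d = 1/u = 0.758986
p = (exp((r-q)*dt) - d) / (u - d) = 0.454917
Discount per step: exp(-r*dt) = 0.987084
Stock lattice S(k, i) with i counting down-moves:
  k=0: S(0,0) = 50.4400
  k=1: S(1,0) = 66.4571; S(1,1) = 38.2833
  k=2: S(2,0) = 87.5603; S(2,1) = 50.4400; S(2,2) = 29.0565
  k=3: S(3,0) = 115.3648; S(3,1) = 66.4571; S(3,2) = 38.2833; S(3,3) = 22.0535
Terminal payoffs V(N, i) = max(K - S_T, 0):
  V(3,0) = 0.000000; V(3,1) = 0.000000; V(3,2) = 15.056735; V(3,3) = 31.286538
Backward induction: V(k, i) = exp(-r*dt) * [p * V(k+1, i) + (1-p) * V(k+1, i+1)].
  V(2,0) = exp(-r*dt) * [p*0.000000 + (1-p)*0.000000] = 0.000000
  V(2,1) = exp(-r*dt) * [p*0.000000 + (1-p)*15.056735] = 8.101171
  V(2,2) = exp(-r*dt) * [p*15.056735 + (1-p)*31.286538] = 23.594596
  V(1,0) = exp(-r*dt) * [p*0.000000 + (1-p)*8.101171] = 4.358778
  V(1,1) = exp(-r*dt) * [p*8.101171 + (1-p)*23.594596] = 16.332667
  V(0,0) = exp(-r*dt) * [p*4.358778 + (1-p)*16.332667] = 10.744948


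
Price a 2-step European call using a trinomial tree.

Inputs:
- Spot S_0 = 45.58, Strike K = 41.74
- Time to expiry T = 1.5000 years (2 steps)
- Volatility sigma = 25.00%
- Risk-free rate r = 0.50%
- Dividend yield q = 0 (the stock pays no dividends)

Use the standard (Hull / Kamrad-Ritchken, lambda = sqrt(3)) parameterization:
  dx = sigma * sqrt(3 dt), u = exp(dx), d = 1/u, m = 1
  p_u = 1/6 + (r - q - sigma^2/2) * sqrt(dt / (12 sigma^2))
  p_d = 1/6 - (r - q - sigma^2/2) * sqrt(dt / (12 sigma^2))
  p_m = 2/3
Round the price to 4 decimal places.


Answer: Price = V(0,0) = 7.5391

Derivation:
dt = T/N = 0.750000; dx = sigma*sqrt(3*dt) = 0.375000
u = exp(dx) = 1.454991; d = 1/u = 0.687289
p_u = 0.140417, p_m = 0.666667, p_d = 0.192917
Discount per step: exp(-r*dt) = 0.996257
Stock lattice S(k, j) with j the centered position index:
  k=0: S(0,+0) = 45.5800
  k=1: S(1,-1) = 31.3266; S(1,+0) = 45.5800; S(1,+1) = 66.3185
  k=2: S(2,-2) = 21.5305; S(2,-1) = 31.3266; S(2,+0) = 45.5800; S(2,+1) = 66.3185; S(2,+2) = 96.4929
Terminal payoffs V(N, j) = max(S_T - K, 0):
  V(2,-2) = 0.000000; V(2,-1) = 0.000000; V(2,+0) = 3.840000; V(2,+1) = 24.578509; V(2,+2) = 54.752861
Backward induction: V(k, j) = exp(-r*dt) * [p_u * V(k+1, j+1) + p_m * V(k+1, j) + p_d * V(k+1, j-1)]
  V(1,-1) = exp(-r*dt) * [p_u*3.840000 + p_m*0.000000 + p_d*0.000000] = 0.537182
  V(1,+0) = exp(-r*dt) * [p_u*24.578509 + p_m*3.840000 + p_d*0.000000] = 5.988732
  V(1,+1) = exp(-r*dt) * [p_u*54.752861 + p_m*24.578509 + p_d*3.840000] = 24.721806
  V(0,+0) = exp(-r*dt) * [p_u*24.721806 + p_m*5.988732 + p_d*0.537182] = 7.539148


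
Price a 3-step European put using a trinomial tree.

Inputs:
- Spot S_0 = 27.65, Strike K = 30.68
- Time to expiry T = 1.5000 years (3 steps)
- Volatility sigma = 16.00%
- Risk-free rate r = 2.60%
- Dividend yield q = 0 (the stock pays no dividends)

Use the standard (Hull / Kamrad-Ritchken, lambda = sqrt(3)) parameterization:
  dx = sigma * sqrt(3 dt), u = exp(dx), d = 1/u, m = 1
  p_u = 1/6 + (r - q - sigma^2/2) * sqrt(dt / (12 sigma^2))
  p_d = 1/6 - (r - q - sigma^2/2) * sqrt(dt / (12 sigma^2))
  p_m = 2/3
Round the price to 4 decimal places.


Answer: Price = V(0,0) = 3.3734

Derivation:
dt = T/N = 0.500000; dx = sigma*sqrt(3*dt) = 0.195959
u = exp(dx) = 1.216477; d = 1/u = 0.822046
p_u = 0.183507, p_m = 0.666667, p_d = 0.149826
Discount per step: exp(-r*dt) = 0.987084
Stock lattice S(k, j) with j the centered position index:
  k=0: S(0,+0) = 27.6500
  k=1: S(1,-1) = 22.7296; S(1,+0) = 27.6500; S(1,+1) = 33.6356
  k=2: S(2,-2) = 18.6847; S(2,-1) = 22.7296; S(2,+0) = 27.6500; S(2,+1) = 33.6356; S(2,+2) = 40.9169
  k=3: S(3,-3) = 15.3597; S(3,-2) = 18.6847; S(3,-1) = 22.7296; S(3,+0) = 27.6500; S(3,+1) = 33.6356; S(3,+2) = 40.9169; S(3,+3) = 49.7745
Terminal payoffs V(N, j) = max(K - S_T, 0):
  V(3,-3) = 15.320285; V(3,-2) = 11.995256; V(3,-1) = 7.950434; V(3,+0) = 3.030000; V(3,+1) = 0.000000; V(3,+2) = 0.000000; V(3,+3) = 0.000000
Backward induction: V(k, j) = exp(-r*dt) * [p_u * V(k+1, j+1) + p_m * V(k+1, j) + p_d * V(k+1, j-1)]
  V(2,-2) = exp(-r*dt) * [p_u*7.950434 + p_m*11.995256 + p_d*15.320285] = 11.599404
  V(2,-1) = exp(-r*dt) * [p_u*3.030000 + p_m*7.950434 + p_d*11.995256] = 7.554670
  V(2,+0) = exp(-r*dt) * [p_u*0.000000 + p_m*3.030000 + p_d*7.950434] = 3.169710
  V(2,+1) = exp(-r*dt) * [p_u*0.000000 + p_m*0.000000 + p_d*3.030000] = 0.448111
  V(2,+2) = exp(-r*dt) * [p_u*0.000000 + p_m*0.000000 + p_d*0.000000] = 0.000000
  V(1,-1) = exp(-r*dt) * [p_u*3.169710 + p_m*7.554670 + p_d*11.599404] = 7.260998
  V(1,+0) = exp(-r*dt) * [p_u*0.448111 + p_m*3.169710 + p_d*7.554670] = 3.284286
  V(1,+1) = exp(-r*dt) * [p_u*0.000000 + p_m*0.448111 + p_d*3.169710] = 0.763654
  V(0,+0) = exp(-r*dt) * [p_u*0.763654 + p_m*3.284286 + p_d*7.260998] = 3.373409


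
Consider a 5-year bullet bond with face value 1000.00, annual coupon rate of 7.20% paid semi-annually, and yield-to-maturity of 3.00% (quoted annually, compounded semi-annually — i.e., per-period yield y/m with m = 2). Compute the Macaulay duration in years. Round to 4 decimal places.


Answer: Macaulay duration = 4.3571 years

Derivation:
Coupon per period c = face * coupon_rate / m = 36.000000
Periods per year m = 2; per-period yield y/m = 0.015000
Number of cashflows N = 10
Cashflows (t years, CF_t, discount factor 1/(1+y/m)^(m*t), PV):
  t = 0.5000: CF_t = 36.000000, DF = 0.985222, PV = 35.467980
  t = 1.0000: CF_t = 36.000000, DF = 0.970662, PV = 34.943823
  t = 1.5000: CF_t = 36.000000, DF = 0.956317, PV = 34.427412
  t = 2.0000: CF_t = 36.000000, DF = 0.942184, PV = 33.918632
  t = 2.5000: CF_t = 36.000000, DF = 0.928260, PV = 33.417372
  t = 3.0000: CF_t = 36.000000, DF = 0.914542, PV = 32.923519
  t = 3.5000: CF_t = 36.000000, DF = 0.901027, PV = 32.436964
  t = 4.0000: CF_t = 36.000000, DF = 0.887711, PV = 31.957600
  t = 4.5000: CF_t = 36.000000, DF = 0.874592, PV = 31.485321
  t = 5.0000: CF_t = 1036.000000, DF = 0.861667, PV = 892.687252
Price P = sum_t PV_t = 1193.665876
Macaulay numerator sum_t t * PV_t:
  t * PV_t at t = 0.5000: 17.733990
  t * PV_t at t = 1.0000: 34.943823
  t * PV_t at t = 1.5000: 51.641118
  t * PV_t at t = 2.0000: 67.837265
  t * PV_t at t = 2.5000: 83.543429
  t * PV_t at t = 3.0000: 98.770557
  t * PV_t at t = 3.5000: 113.529376
  t * PV_t at t = 4.0000: 127.830402
  t * PV_t at t = 4.5000: 141.683943
  t * PV_t at t = 5.0000: 4463.436260
Macaulay duration D = (sum_t t * PV_t) / P = 5200.950162 / 1193.665876 = 4.357124


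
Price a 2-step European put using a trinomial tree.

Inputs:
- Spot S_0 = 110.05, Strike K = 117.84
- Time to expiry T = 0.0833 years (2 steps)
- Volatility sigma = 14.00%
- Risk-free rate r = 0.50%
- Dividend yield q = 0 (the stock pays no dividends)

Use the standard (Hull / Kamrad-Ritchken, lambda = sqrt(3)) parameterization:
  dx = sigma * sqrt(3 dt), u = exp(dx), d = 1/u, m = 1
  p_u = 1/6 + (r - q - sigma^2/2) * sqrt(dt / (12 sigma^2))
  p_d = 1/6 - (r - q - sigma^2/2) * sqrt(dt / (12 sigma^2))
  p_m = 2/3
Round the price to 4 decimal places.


Answer: Price = V(0,0) = 7.8401

Derivation:
dt = T/N = 0.041650; dx = sigma*sqrt(3*dt) = 0.049488
u = exp(dx) = 1.050733; d = 1/u = 0.951717
p_u = 0.164647, p_m = 0.666667, p_d = 0.168687
Discount per step: exp(-r*dt) = 0.999792
Stock lattice S(k, j) with j the centered position index:
  k=0: S(0,+0) = 110.0500
  k=1: S(1,-1) = 104.7365; S(1,+0) = 110.0500; S(1,+1) = 115.6331
  k=2: S(2,-2) = 99.6795; S(2,-1) = 104.7365; S(2,+0) = 110.0500; S(2,+1) = 115.6331; S(2,+2) = 121.4995
Terminal payoffs V(N, j) = max(K - S_T, 0):
  V(2,-2) = 18.160538; V(2,-1) = 13.103546; V(2,+0) = 7.790000; V(2,+1) = 2.206884; V(2,+2) = 0.000000
Backward induction: V(k, j) = exp(-r*dt) * [p_u * V(k+1, j+1) + p_m * V(k+1, j) + p_d * V(k+1, j-1)]
  V(1,-1) = exp(-r*dt) * [p_u*7.790000 + p_m*13.103546 + p_d*18.160538] = 13.079010
  V(1,+0) = exp(-r*dt) * [p_u*2.206884 + p_m*7.790000 + p_d*13.103546] = 7.765465
  V(1,+1) = exp(-r*dt) * [p_u*0.000000 + p_m*2.206884 + p_d*7.790000] = 2.784745
  V(0,+0) = exp(-r*dt) * [p_u*2.784745 + p_m*7.765465 + p_d*13.079010] = 7.840096


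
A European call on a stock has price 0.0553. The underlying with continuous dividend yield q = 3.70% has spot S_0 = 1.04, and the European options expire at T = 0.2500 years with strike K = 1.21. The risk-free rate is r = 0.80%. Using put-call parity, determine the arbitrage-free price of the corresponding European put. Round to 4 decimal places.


Answer: Put price = 0.2325

Derivation:
Put-call parity: C - P = S_0 * exp(-qT) - K * exp(-rT).
S_0 * exp(-qT) = 1.0400 * 0.99079265 = 1.03042436
K * exp(-rT) = 1.2100 * 0.99800200 = 1.20758242
P = C - S*exp(-qT) + K*exp(-rT)
P = 0.0553 - 1.03042436 + 1.20758242 = 0.2325


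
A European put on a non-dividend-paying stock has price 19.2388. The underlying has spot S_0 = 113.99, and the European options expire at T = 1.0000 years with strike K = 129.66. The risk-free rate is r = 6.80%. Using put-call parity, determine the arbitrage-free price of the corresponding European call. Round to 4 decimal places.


Put-call parity: C - P = S_0 * exp(-qT) - K * exp(-rT).
S_0 * exp(-qT) = 113.9900 * 1.00000000 = 113.99000000
K * exp(-rT) = 129.6600 * 0.93426047 = 121.13621300
C = P + S*exp(-qT) - K*exp(-rT)
C = 19.2388 + 113.99000000 - 121.13621300 = 12.0926

Answer: Call price = 12.0926


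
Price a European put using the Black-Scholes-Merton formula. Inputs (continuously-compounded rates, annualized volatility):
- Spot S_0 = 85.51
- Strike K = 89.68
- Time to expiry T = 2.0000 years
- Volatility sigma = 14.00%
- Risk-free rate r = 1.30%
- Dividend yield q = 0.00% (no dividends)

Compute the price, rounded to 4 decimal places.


d1 = (ln(S/K) + (r - q + 0.5*sigma^2) * T) / (sigma * sqrt(T)) = -0.01017451
d2 = d1 - sigma * sqrt(T) = -0.20816441
exp(-rT) = 0.97433509; exp(-qT) = 1.00000000
P = K * exp(-rT) * N(-d2) - S_0 * exp(-qT) * N(-d1)
N(-d1) = 0.50405897; N(-d2) = 0.58244970
P = 89.6800 * 0.97433509 * 0.58244970 - 85.5100 * 1.00000000 * 0.50405897 = 7.7914

Answer: Price = 7.7914


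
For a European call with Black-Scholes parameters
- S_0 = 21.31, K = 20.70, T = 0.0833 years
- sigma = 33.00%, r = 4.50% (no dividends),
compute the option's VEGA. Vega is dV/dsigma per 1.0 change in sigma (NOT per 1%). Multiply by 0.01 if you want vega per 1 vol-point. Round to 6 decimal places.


Answer: Vega = 2.272290

Derivation:
d1 = 0.3919095455; d2 = 0.2966658056
phi(d1) = 0.3694517684; exp(-qT) = 1.0000000000; exp(-rT) = 0.9962585169
Vega = S * exp(-qT) * phi(d1) * sqrt(T) = 21.3100 * 1.0000000000 * 0.3694517684 * 0.2886173938 = 2.272290


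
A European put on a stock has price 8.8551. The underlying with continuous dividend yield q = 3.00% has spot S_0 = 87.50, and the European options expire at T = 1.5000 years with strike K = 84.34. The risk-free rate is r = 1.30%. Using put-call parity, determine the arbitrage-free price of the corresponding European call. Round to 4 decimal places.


Answer: Call price = 9.7936

Derivation:
Put-call parity: C - P = S_0 * exp(-qT) - K * exp(-rT).
S_0 * exp(-qT) = 87.5000 * 0.95599748 = 83.64977966
K * exp(-rT) = 84.3400 * 0.98068890 = 82.71130142
C = P + S*exp(-qT) - K*exp(-rT)
C = 8.8551 + 83.64977966 - 82.71130142 = 9.7936


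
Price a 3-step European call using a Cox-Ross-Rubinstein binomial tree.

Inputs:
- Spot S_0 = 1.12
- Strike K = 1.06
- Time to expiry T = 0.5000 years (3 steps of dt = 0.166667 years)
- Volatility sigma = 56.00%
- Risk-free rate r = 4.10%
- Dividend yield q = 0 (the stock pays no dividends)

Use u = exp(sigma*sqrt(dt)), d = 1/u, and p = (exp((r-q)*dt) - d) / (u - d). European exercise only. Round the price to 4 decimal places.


Answer: Price = V(0,0) = 0.2257

Derivation:
dt = T/N = 0.166667
u = exp(sigma*sqrt(dt)) = 1.256863; d = 1/u = 0.795632
p = (exp((r-q)*dt) - d) / (u - d) = 0.457959
Discount per step: exp(-r*dt) = 0.993190
Stock lattice S(k, i) with i counting down-moves:
  k=0: S(0,0) = 1.1200
  k=1: S(1,0) = 1.4077; S(1,1) = 0.8911
  k=2: S(2,0) = 1.7693; S(2,1) = 1.1200; S(2,2) = 0.7090
  k=3: S(3,0) = 2.2237; S(3,1) = 1.4077; S(3,2) = 0.8911; S(3,3) = 0.5641
Terminal payoffs V(N, i) = max(S_T - K, 0):
  V(3,0) = 1.163730; V(3,1) = 0.347687; V(3,2) = 0.000000; V(3,3) = 0.000000
Backward induction: V(k, i) = exp(-r*dt) * [p * V(k+1, i) + (1-p) * V(k+1, i+1)].
  V(2,0) = exp(-r*dt) * [p*1.163730 + (1-p)*0.347687] = 0.716488
  V(2,1) = exp(-r*dt) * [p*0.347687 + (1-p)*0.000000] = 0.158142
  V(2,2) = exp(-r*dt) * [p*0.000000 + (1-p)*0.000000] = 0.000000
  V(1,0) = exp(-r*dt) * [p*0.716488 + (1-p)*0.158142] = 0.411023
  V(1,1) = exp(-r*dt) * [p*0.158142 + (1-p)*0.000000] = 0.071929
  V(0,0) = exp(-r*dt) * [p*0.411023 + (1-p)*0.071929] = 0.225673


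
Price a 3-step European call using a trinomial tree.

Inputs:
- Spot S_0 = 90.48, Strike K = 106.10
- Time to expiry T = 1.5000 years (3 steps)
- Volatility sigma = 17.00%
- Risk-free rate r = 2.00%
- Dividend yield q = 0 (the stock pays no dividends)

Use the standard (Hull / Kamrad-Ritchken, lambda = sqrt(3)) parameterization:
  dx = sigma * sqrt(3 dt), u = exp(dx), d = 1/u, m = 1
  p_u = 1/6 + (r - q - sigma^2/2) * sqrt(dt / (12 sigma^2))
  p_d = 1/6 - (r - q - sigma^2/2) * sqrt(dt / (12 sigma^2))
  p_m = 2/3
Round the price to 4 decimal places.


Answer: Price = V(0,0) = 3.4004

Derivation:
dt = T/N = 0.500000; dx = sigma*sqrt(3*dt) = 0.208207
u = exp(dx) = 1.231468; d = 1/u = 0.812039
p_u = 0.173331, p_m = 0.666667, p_d = 0.160003
Discount per step: exp(-r*dt) = 0.990050
Stock lattice S(k, j) with j the centered position index:
  k=0: S(0,+0) = 90.4800
  k=1: S(1,-1) = 73.4733; S(1,+0) = 90.4800; S(1,+1) = 111.4232
  k=2: S(2,-2) = 59.6632; S(2,-1) = 73.4733; S(2,+0) = 90.4800; S(2,+1) = 111.4232; S(2,+2) = 137.2140
  k=3: S(3,-3) = 48.4489; S(3,-2) = 59.6632; S(3,-1) = 73.4733; S(3,+0) = 90.4800; S(3,+1) = 111.4232; S(3,+2) = 137.2140; S(3,+3) = 168.9747
Terminal payoffs V(N, j) = max(S_T - K, 0):
  V(3,-3) = 0.000000; V(3,-2) = 0.000000; V(3,-1) = 0.000000; V(3,+0) = 0.000000; V(3,+1) = 5.323188; V(3,+2) = 31.114046; V(3,+3) = 62.874652
Backward induction: V(k, j) = exp(-r*dt) * [p_u * V(k+1, j+1) + p_m * V(k+1, j) + p_d * V(k+1, j-1)]
  V(2,-2) = exp(-r*dt) * [p_u*0.000000 + p_m*0.000000 + p_d*0.000000] = 0.000000
  V(2,-1) = exp(-r*dt) * [p_u*0.000000 + p_m*0.000000 + p_d*0.000000] = 0.000000
  V(2,+0) = exp(-r*dt) * [p_u*5.323188 + p_m*0.000000 + p_d*0.000000] = 0.913491
  V(2,+1) = exp(-r*dt) * [p_u*31.114046 + p_m*5.323188 + p_d*0.000000] = 8.852840
  V(2,+2) = exp(-r*dt) * [p_u*62.874652 + p_m*31.114046 + p_d*5.323188] = 32.169224
  V(1,-1) = exp(-r*dt) * [p_u*0.913491 + p_m*0.000000 + p_d*0.000000] = 0.156761
  V(1,+0) = exp(-r*dt) * [p_u*8.852840 + p_m*0.913491 + p_d*0.000000] = 2.122135
  V(1,+1) = exp(-r*dt) * [p_u*32.169224 + p_m*8.852840 + p_d*0.913491] = 11.508309
  V(0,+0) = exp(-r*dt) * [p_u*11.508309 + p_m*2.122135 + p_d*0.156761] = 3.400408


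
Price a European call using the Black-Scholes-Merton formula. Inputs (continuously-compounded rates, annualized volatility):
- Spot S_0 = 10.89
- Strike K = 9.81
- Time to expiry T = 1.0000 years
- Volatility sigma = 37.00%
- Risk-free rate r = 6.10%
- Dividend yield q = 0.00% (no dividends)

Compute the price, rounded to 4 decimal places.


d1 = (ln(S/K) + (r - q + 0.5*sigma^2) * T) / (sigma * sqrt(T)) = 0.63214233
d2 = d1 - sigma * sqrt(T) = 0.26214233
exp(-rT) = 0.94082324; exp(-qT) = 1.00000000
C = S_0 * exp(-qT) * N(d1) - K * exp(-rT) * N(d2)
N(d1) = 0.73635306; N(d2) = 0.60339414
C = 10.8900 * 1.00000000 * 0.73635306 - 9.8100 * 0.94082324 * 0.60339414 = 2.4499

Answer: Price = 2.4499


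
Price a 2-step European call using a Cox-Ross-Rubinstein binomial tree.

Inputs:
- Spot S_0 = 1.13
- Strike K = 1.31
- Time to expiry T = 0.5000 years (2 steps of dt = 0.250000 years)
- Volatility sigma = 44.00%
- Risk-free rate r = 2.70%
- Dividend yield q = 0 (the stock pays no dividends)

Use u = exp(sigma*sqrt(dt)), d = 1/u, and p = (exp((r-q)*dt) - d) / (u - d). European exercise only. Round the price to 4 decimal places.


dt = T/N = 0.250000
u = exp(sigma*sqrt(dt)) = 1.246077; d = 1/u = 0.802519
p = (exp((r-q)*dt) - d) / (u - d) = 0.460490
Discount per step: exp(-r*dt) = 0.993273
Stock lattice S(k, i) with i counting down-moves:
  k=0: S(0,0) = 1.1300
  k=1: S(1,0) = 1.4081; S(1,1) = 0.9068
  k=2: S(2,0) = 1.7546; S(2,1) = 1.1300; S(2,2) = 0.7278
Terminal payoffs V(N, i) = max(S_T - K, 0):
  V(2,0) = 0.444559; V(2,1) = 0.000000; V(2,2) = 0.000000
Backward induction: V(k, i) = exp(-r*dt) * [p * V(k+1, i) + (1-p) * V(k+1, i+1)].
  V(1,0) = exp(-r*dt) * [p*0.444559 + (1-p)*0.000000] = 0.203338
  V(1,1) = exp(-r*dt) * [p*0.000000 + (1-p)*0.000000] = 0.000000
  V(0,0) = exp(-r*dt) * [p*0.203338 + (1-p)*0.000000] = 0.093005

Answer: Price = V(0,0) = 0.0930


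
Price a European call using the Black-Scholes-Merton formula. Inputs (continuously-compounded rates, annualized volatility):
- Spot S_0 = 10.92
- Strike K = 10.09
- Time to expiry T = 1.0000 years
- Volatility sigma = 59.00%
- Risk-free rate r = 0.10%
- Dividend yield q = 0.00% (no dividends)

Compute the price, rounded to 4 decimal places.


Answer: Price = 2.8778

Derivation:
d1 = (ln(S/K) + (r - q + 0.5*sigma^2) * T) / (sigma * sqrt(T)) = 0.43067989
d2 = d1 - sigma * sqrt(T) = -0.15932011
exp(-rT) = 0.99900050; exp(-qT) = 1.00000000
C = S_0 * exp(-qT) * N(d1) - K * exp(-rT) * N(d2)
N(d1) = 0.66664943; N(d2) = 0.43670834
C = 10.9200 * 1.00000000 * 0.66664943 - 10.0900 * 0.99900050 * 0.43670834 = 2.8778


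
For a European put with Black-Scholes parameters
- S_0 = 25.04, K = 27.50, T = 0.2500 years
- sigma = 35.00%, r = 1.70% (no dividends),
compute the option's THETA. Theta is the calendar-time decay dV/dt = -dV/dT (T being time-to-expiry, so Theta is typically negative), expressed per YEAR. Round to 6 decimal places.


Answer: Theta = -2.858511

Derivation:
d1 = -0.4237083339; d2 = -0.5987083339
phi(d1) = 0.3646917111; exp(-qT) = 1.0000000000; exp(-rT) = 0.9957590185
Theta = -S*exp(-qT)*phi(d1)*sigma/(2*sqrt(T)) + r*K*exp(-rT)*N(-d2) - q*S*exp(-qT)*N(-d1)
N(-d1) = 0.6641107317; N(-d2) = 0.7253163006; sqrt(T) = 0.5000000000
Term 1 = -25.0400 * 1.0000000000 * 0.3646917111 * 0.3500 / (2 * 0.5000000000) = -3.1961581561
Term 2 = 0.0170 * 27.5000 * 0.9957590185 * 0.7253163006 = 0.3376473157
Term 3 = 0 (no dividend yield, q = 0)
Theta = -3.1961581561 + (0.3376473157) + (0.0000000000) = -2.858511


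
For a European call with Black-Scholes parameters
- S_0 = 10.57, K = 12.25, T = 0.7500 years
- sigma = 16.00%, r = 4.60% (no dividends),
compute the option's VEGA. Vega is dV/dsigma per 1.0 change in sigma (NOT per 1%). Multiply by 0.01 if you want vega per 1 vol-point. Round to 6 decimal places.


d1 = -0.7462695137; d2 = -0.8848335783
phi(d1) = 0.3019790525; exp(-qT) = 1.0000000000; exp(-rT) = 0.9660883397
Vega = S * exp(-qT) * phi(d1) * sqrt(T) = 10.5700 * 1.0000000000 * 0.3019790525 * 0.8660254038 = 2.764283

Answer: Vega = 2.764283


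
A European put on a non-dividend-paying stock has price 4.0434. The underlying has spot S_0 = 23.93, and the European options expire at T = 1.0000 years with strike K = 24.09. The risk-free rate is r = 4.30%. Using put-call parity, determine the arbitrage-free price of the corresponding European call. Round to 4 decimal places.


Answer: Call price = 4.8973

Derivation:
Put-call parity: C - P = S_0 * exp(-qT) - K * exp(-rT).
S_0 * exp(-qT) = 23.9300 * 1.00000000 = 23.93000000
K * exp(-rT) = 24.0900 * 0.95791139 = 23.07608539
C = P + S*exp(-qT) - K*exp(-rT)
C = 4.0434 + 23.93000000 - 23.07608539 = 4.8973


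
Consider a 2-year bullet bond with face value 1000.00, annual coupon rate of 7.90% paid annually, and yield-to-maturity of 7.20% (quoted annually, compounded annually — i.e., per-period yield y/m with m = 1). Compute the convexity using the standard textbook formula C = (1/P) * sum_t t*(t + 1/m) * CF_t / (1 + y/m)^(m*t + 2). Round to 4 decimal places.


Answer: Convexity = 4.9678

Derivation:
Coupon per period c = face * coupon_rate / m = 79.000000
Periods per year m = 1; per-period yield y/m = 0.072000
Number of cashflows N = 2
Cashflows (t years, CF_t, discount factor 1/(1+y/m)^(m*t), PV):
  t = 1.0000: CF_t = 79.000000, DF = 0.932836, PV = 73.694030
  t = 2.0000: CF_t = 1079.000000, DF = 0.870183, PV = 938.927100
Price P = sum_t PV_t = 1012.621129
Convexity numerator sum_t t*(t + 1/m) * CF_t / (1+y/m)^(m*t + 2):
  t = 1.0000: term = 128.254535
  t = 2.0000: term = 4902.228536
Convexity = (1/P) * sum = 5030.483071 / 1012.621129 = 4.967784


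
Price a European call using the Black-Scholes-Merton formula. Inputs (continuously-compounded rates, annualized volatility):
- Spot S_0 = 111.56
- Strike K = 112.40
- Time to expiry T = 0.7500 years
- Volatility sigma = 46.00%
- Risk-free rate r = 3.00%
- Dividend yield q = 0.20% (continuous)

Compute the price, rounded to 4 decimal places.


d1 = (ln(S/K) + (r - q + 0.5*sigma^2) * T) / (sigma * sqrt(T)) = 0.23307034
d2 = d1 - sigma * sqrt(T) = -0.16530134
exp(-rT) = 0.97775124; exp(-qT) = 0.99850112
C = S_0 * exp(-qT) * N(d1) - K * exp(-rT) * N(d2)
N(d1) = 0.59214661; N(d2) = 0.43435340
C = 111.5600 * 0.99850112 * 0.59214661 - 112.4000 * 0.97775124 * 0.43435340 = 18.2258

Answer: Price = 18.2258


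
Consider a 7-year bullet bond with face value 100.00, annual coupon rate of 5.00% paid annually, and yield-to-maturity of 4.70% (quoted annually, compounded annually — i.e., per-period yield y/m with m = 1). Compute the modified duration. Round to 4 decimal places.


Coupon per period c = face * coupon_rate / m = 5.000000
Periods per year m = 1; per-period yield y/m = 0.047000
Number of cashflows N = 7
Cashflows (t years, CF_t, discount factor 1/(1+y/m)^(m*t), PV):
  t = 1.0000: CF_t = 5.000000, DF = 0.955110, PV = 4.775549
  t = 2.0000: CF_t = 5.000000, DF = 0.912235, PV = 4.561174
  t = 3.0000: CF_t = 5.000000, DF = 0.871284, PV = 4.356422
  t = 4.0000: CF_t = 5.000000, DF = 0.832172, PV = 4.160862
  t = 5.0000: CF_t = 5.000000, DF = 0.794816, PV = 3.974080
  t = 6.0000: CF_t = 5.000000, DF = 0.759137, PV = 3.795683
  t = 7.0000: CF_t = 105.000000, DF = 0.725059, PV = 76.131174
Price P = sum_t PV_t = 101.754944
First compute Macaulay numerator sum_t t * PV_t:
  t * PV_t at t = 1.0000: 4.775549
  t * PV_t at t = 2.0000: 9.122348
  t * PV_t at t = 3.0000: 13.069267
  t * PV_t at t = 4.0000: 16.643447
  t * PV_t at t = 5.0000: 19.870400
  t * PV_t at t = 6.0000: 22.774097
  t * PV_t at t = 7.0000: 532.918218
Macaulay duration D = 619.173325 / 101.754944 = 6.084946
Modified duration = D / (1 + y/m) = 6.084946 / (1 + 0.047000) = 5.811792

Answer: Modified duration = 5.8118


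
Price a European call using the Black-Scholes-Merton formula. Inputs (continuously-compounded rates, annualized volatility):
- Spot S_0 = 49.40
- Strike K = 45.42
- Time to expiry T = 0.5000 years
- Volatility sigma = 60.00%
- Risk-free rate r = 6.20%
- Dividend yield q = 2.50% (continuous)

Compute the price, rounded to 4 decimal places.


d1 = (ln(S/K) + (r - q + 0.5*sigma^2) * T) / (sigma * sqrt(T)) = 0.45372187
d2 = d1 - sigma * sqrt(T) = 0.02945780
exp(-rT) = 0.96947557; exp(-qT) = 0.98757780
C = S_0 * exp(-qT) * N(d1) - K * exp(-rT) * N(d2)
N(d1) = 0.67498549; N(d2) = 0.51175026
C = 49.4000 * 0.98757780 * 0.67498549 - 45.4200 * 0.96947557 * 0.51175026 = 10.3959

Answer: Price = 10.3959
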